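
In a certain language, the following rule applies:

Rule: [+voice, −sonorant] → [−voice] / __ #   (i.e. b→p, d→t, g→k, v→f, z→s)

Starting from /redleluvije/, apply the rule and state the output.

No segment of /redleluvije/ meets the structural description of the rule, so the form surfaces unchanged.

redleluvije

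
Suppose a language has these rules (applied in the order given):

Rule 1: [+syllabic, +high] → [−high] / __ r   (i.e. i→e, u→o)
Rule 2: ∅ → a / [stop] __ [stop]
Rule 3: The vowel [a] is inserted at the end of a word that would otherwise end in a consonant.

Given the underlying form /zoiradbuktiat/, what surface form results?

Rule 1 (pre-rhotic lowering): /i/ is a high vowel immediately before /r/, so it lowers to [e]. /zoiradbuktiat/ → zoeradbuktiat.
Rule 2 (stop-cluster a-epenthesis): /d/ and /b/ form a stop–stop cluster, so [a] is inserted between them. /k/ and /t/ form a stop–stop cluster, so [a] is inserted between them. /zoeradbuktiat/ → zoeradabukatiat.
Rule 3 (final a-epenthesis): the form ends in the consonant /t/, so [a] is inserted word-finally. /zoeradabukatiat/ → zoeradabukatiata.

zoeradabukatiata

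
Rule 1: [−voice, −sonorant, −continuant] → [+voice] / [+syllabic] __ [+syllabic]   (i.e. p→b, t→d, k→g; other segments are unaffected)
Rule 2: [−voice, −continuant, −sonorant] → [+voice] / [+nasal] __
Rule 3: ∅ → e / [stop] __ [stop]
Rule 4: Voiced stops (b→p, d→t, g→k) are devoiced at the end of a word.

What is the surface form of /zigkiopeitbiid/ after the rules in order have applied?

zigekiobeitebiit

Rule 1 (intervocalic voicing): /p/ is a voiceless stop between vowels /o/ and /e/, so it voices to [b]. /zigkiopeitbiid/ → zigkiobeitbiid.
Rule 2 (post-nasal voicing): no segment meets the environment; /zigkiobeitbiid/ is unchanged.
Rule 3 (stop-cluster e-epenthesis): /g/ and /k/ form a stop–stop cluster, so [e] is inserted between them. /t/ and /b/ form a stop–stop cluster, so [e] is inserted between them. /zigkiobeitbiid/ → zigekiobeitebiid.
Rule 4 (final devoicing): /d/ is a voiced stop in word-final position, so it devoices to [t]. /zigekiobeitebiid/ → zigekiobeitebiit.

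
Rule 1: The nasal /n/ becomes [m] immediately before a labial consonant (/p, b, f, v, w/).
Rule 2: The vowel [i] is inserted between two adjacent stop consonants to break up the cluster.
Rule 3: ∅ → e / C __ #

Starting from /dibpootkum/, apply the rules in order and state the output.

Rule 1 (nasal place assimilation): no segment meets the environment; /dibpootkum/ is unchanged.
Rule 2 (stop-cluster i-epenthesis): /b/ and /p/ form a stop–stop cluster, so [i] is inserted between them. /t/ and /k/ form a stop–stop cluster, so [i] is inserted between them. /dibpootkum/ → dibipootikum.
Rule 3 (final e-epenthesis): the form ends in the consonant /m/, so [e] is inserted word-finally. /dibipootikum/ → dibipootikume.

dibipootikume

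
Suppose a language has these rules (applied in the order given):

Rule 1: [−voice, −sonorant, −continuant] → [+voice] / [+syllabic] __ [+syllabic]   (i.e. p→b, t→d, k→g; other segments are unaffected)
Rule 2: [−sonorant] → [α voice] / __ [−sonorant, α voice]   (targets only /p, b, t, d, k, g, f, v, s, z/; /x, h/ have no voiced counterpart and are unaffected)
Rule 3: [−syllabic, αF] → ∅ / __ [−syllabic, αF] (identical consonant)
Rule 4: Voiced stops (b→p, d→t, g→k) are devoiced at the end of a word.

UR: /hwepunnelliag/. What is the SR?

hwebuneliak

Rule 1 (intervocalic voicing): /p/ is a voiceless stop between vowels /e/ and /u/, so it voices to [b]. /hwepunnelliag/ → hwebunnelliag.
Rule 2 (regressive voicing assimilation): no segment meets the environment; /hwebunnelliag/ is unchanged.
Rule 3 (degemination): /nn/ is a geminate; the first /n/ deletes. /ll/ is a geminate; the first /l/ deletes. /hwebunnelliag/ → hwebuneliag.
Rule 4 (final devoicing): /g/ is a voiced stop in word-final position, so it devoices to [k]. /hwebuneliag/ → hwebuneliak.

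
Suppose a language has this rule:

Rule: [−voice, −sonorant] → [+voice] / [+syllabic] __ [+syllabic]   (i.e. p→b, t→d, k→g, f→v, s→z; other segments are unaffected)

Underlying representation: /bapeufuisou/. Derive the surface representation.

babeuvuizou

/p/ is a voiceless obstruent between vowels /a/ and /e/, so it voices to [b].
/f/ is a voiceless obstruent between vowels /u/ and /u/, so it voices to [v].
/s/ is a voiceless obstruent between vowels /i/ and /o/, so it voices to [z].
Surface form: [babeuvuizou].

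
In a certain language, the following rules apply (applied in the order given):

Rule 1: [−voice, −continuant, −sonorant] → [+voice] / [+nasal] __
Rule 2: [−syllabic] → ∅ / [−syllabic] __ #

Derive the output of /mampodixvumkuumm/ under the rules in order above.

mambodixvumguum

Rule 1 (post-nasal voicing): /p/ is a voiceless stop immediately after the nasal /m/, so it voices to [b]. /k/ is a voiceless stop immediately after the nasal /m/, so it voices to [g]. /mampodixvumkuumm/ → mambodixvumguumm.
Rule 2 (final cluster simplification): /m/ is the second consonant of a word-final cluster /mm/, so it deletes. /mambodixvumguumm/ → mambodixvumguum.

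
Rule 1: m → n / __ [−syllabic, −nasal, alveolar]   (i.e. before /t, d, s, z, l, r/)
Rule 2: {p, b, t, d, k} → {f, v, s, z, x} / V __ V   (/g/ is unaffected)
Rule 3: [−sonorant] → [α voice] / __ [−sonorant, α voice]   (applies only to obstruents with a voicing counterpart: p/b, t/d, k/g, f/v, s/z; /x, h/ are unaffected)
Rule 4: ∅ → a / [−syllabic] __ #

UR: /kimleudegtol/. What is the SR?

Rule 1 (nasal place assimilation): /m/ precedes the alveolar consonant /l/, so it assimilates in place to [n]. /kimleudegtol/ → kinleudegtol.
Rule 2 (intervocalic spirantization): /d/ is a stop between vowels /u/ and /e/, so it spirantizes to the fricative [z]. /kinleudegtol/ → kinleuzegtol.
Rule 3 (regressive voicing assimilation): /g/ precedes the voiceless obstruent /t/, so it devoices to [k] by assimilation. /kinleuzegtol/ → kinleuzektol.
Rule 4 (final a-epenthesis): the form ends in the consonant /l/, so [a] is inserted word-finally. /kinleuzektol/ → kinleuzektola.

kinleuzektola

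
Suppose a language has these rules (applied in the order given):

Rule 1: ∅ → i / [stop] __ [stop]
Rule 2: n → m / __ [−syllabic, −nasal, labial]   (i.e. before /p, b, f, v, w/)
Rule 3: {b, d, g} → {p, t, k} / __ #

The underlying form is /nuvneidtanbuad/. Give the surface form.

nuvneiditambuat

Rule 1 (stop-cluster i-epenthesis): /d/ and /t/ form a stop–stop cluster, so [i] is inserted between them. /nuvneidtanbuad/ → nuvneiditanbuad.
Rule 2 (nasal place assimilation): /n/ precedes the labial consonant /b/, so it assimilates in place to [m]. /nuvneiditanbuad/ → nuvneiditambuad.
Rule 3 (final devoicing): /d/ is a voiced stop in word-final position, so it devoices to [t]. /nuvneiditambuad/ → nuvneiditambuat.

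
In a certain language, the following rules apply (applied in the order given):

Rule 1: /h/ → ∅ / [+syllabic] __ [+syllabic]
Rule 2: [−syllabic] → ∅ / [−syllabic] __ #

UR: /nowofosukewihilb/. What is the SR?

nowofosukewiil

Rule 1 (intervocalic h-deletion): /h/ occurs between vowels /i/ and /i/, so it deletes. /nowofosukewihilb/ → nowofosukewiilb.
Rule 2 (final cluster simplification): /b/ is the second consonant of a word-final cluster /lb/, so it deletes. /nowofosukewiilb/ → nowofosukewiil.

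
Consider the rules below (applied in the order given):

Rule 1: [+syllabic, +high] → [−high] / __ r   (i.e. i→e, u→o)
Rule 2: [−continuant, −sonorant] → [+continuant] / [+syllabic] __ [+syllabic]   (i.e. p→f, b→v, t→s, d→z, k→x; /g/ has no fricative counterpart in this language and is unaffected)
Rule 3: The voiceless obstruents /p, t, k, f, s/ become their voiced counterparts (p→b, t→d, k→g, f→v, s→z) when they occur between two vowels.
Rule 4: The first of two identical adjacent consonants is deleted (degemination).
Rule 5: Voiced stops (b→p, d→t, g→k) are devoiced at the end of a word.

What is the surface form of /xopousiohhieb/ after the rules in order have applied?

Rule 1 (pre-rhotic lowering): no segment meets the environment; /xopousiohhieb/ is unchanged.
Rule 2 (intervocalic spirantization): /p/ is a stop between vowels /o/ and /o/, so it spirantizes to the fricative [f]. /xopousiohhieb/ → xofousiohhieb.
Rule 3 (intervocalic voicing): /f/ is a voiceless obstruent between vowels /o/ and /o/, so it voices to [v]. /s/ is a voiceless obstruent between vowels /u/ and /i/, so it voices to [z]. /xofousiohhieb/ → xovouziohhieb.
Rule 4 (degemination): /hh/ is a geminate; the first /h/ deletes. /xovouziohhieb/ → xovouziohieb.
Rule 5 (final devoicing): /b/ is a voiced stop in word-final position, so it devoices to [p]. /xovouziohieb/ → xovouziohiep.

xovouziohiep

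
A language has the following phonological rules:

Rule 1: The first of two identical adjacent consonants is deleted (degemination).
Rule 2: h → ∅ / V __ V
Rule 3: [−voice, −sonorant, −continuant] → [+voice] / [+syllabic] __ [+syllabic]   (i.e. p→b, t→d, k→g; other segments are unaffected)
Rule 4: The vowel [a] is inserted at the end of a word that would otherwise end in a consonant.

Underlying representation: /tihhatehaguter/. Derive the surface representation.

Rule 1 (degemination): /hh/ is a geminate; the first /h/ deletes. /tihhatehaguter/ → tihatehaguter.
Rule 2 (intervocalic h-deletion): /h/ occurs between vowels /i/ and /a/, so it deletes. /h/ occurs between vowels /e/ and /a/, so it deletes. /tihatehaguter/ → tiateaguter.
Rule 3 (intervocalic voicing): /t/ is a voiceless stop between vowels /a/ and /e/, so it voices to [d]. /t/ is a voiceless stop between vowels /u/ and /e/, so it voices to [d]. /tiateaguter/ → tiadeaguder.
Rule 4 (final a-epenthesis): the form ends in the consonant /r/, so [a] is inserted word-finally. /tiadeaguder/ → tiadeagudera.

tiadeagudera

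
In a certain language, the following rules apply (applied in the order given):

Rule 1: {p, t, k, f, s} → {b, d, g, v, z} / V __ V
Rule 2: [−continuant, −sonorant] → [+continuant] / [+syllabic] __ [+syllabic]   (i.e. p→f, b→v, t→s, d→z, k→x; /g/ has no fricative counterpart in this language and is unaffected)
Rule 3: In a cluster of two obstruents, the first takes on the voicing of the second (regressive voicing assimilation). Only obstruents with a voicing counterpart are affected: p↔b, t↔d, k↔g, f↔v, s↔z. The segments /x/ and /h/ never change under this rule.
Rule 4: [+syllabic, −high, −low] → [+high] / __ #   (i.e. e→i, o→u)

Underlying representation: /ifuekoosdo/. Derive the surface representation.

ivuegoozdu

Rule 1 (intervocalic voicing): /f/ is a voiceless obstruent between vowels /i/ and /u/, so it voices to [v]. /k/ is a voiceless obstruent between vowels /e/ and /o/, so it voices to [g]. /ifuekoosdo/ → ivuegoosdo.
Rule 2 (intervocalic spirantization): no segment meets the environment; /ivuegoosdo/ is unchanged.
Rule 3 (regressive voicing assimilation): /s/ precedes the voiced obstruent /d/, so it voices to [z] by assimilation. /ivuegoosdo/ → ivuegoozdo.
Rule 4 (final vowel raising): /o/ is a mid vowel in word-final position, so it raises to [u]. /ivuegoozdo/ → ivuegoozdu.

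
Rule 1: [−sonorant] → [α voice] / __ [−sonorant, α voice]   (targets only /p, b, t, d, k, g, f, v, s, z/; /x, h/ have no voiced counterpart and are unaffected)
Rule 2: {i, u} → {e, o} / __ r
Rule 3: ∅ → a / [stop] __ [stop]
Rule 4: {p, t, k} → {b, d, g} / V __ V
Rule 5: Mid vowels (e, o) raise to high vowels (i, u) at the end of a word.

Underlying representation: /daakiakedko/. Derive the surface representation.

Rule 1 (regressive voicing assimilation): /d/ precedes the voiceless obstruent /k/, so it devoices to [t] by assimilation. /daakiakedko/ → daakiaketko.
Rule 2 (pre-rhotic lowering): no segment meets the environment; /daakiaketko/ is unchanged.
Rule 3 (stop-cluster a-epenthesis): /t/ and /k/ form a stop–stop cluster, so [a] is inserted between them. /daakiaketko/ → daakiaketako.
Rule 4 (intervocalic voicing): /k/ is a voiceless stop between vowels /a/ and /i/, so it voices to [g]. /k/ is a voiceless stop between vowels /a/ and /e/, so it voices to [g]. /t/ is a voiceless stop between vowels /e/ and /a/, so it voices to [d]. /k/ is a voiceless stop between vowels /a/ and /o/, so it voices to [g]. /daakiaketako/ → daagiagedago.
Rule 5 (final vowel raising): /o/ is a mid vowel in word-final position, so it raises to [u]. /daagiagedago/ → daagiagedagu.

daagiagedagu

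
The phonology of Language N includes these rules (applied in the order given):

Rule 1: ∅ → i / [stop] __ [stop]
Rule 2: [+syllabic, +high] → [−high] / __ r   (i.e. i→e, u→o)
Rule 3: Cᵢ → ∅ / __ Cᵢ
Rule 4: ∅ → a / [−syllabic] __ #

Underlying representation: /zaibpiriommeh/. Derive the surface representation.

Rule 1 (stop-cluster i-epenthesis): /b/ and /p/ form a stop–stop cluster, so [i] is inserted between them. /zaibpiriommeh/ → zaibipiriommeh.
Rule 2 (pre-rhotic lowering): /i/ is a high vowel immediately before /r/, so it lowers to [e]. /zaibipiriommeh/ → zaibiperiommeh.
Rule 3 (degemination): /mm/ is a geminate; the first /m/ deletes. /zaibiperiommeh/ → zaibiperiomeh.
Rule 4 (final a-epenthesis): the form ends in the consonant /h/, so [a] is inserted word-finally. /zaibiperiomeh/ → zaibiperiomeha.

zaibiperiomeha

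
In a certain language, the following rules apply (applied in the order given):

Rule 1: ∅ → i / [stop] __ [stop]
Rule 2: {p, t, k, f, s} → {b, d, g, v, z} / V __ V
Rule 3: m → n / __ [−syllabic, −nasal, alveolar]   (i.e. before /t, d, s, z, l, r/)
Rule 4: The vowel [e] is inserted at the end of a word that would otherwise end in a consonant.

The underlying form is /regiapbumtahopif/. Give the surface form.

regiabibuntahobife

Rule 1 (stop-cluster i-epenthesis): /p/ and /b/ form a stop–stop cluster, so [i] is inserted between them. /regiapbumtahopif/ → regiapibumtahopif.
Rule 2 (intervocalic voicing): /p/ is a voiceless obstruent between vowels /a/ and /i/, so it voices to [b]. /p/ is a voiceless obstruent between vowels /o/ and /i/, so it voices to [b]. /regiapibumtahopif/ → regiabibumtahobif.
Rule 3 (nasal place assimilation): /m/ precedes the alveolar consonant /t/, so it assimilates in place to [n]. /regiabibumtahobif/ → regiabibuntahobif.
Rule 4 (final e-epenthesis): the form ends in the consonant /f/, so [e] is inserted word-finally. /regiabibuntahobif/ → regiabibuntahobife.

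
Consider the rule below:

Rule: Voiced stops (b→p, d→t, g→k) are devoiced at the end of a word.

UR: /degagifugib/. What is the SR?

/b/ is a voiced stop in word-final position, so it devoices to [p].
The other instances of /d/, /g/ do not occur in the required environment and remain unchanged.
Surface form: [degagifugip].

degagifugip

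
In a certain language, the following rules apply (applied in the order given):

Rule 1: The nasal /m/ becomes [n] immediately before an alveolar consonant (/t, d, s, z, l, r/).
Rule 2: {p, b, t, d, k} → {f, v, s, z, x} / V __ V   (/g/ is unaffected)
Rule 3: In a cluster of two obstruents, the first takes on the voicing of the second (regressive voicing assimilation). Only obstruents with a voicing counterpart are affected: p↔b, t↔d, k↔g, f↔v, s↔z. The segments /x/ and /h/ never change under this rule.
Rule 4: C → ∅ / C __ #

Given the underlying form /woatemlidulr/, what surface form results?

woasenlizul

Rule 1 (nasal place assimilation): /m/ precedes the alveolar consonant /l/, so it assimilates in place to [n]. /woatemlidulr/ → woatenlidulr.
Rule 2 (intervocalic spirantization): /t/ is a stop between vowels /a/ and /e/, so it spirantizes to the fricative [s]. /d/ is a stop between vowels /i/ and /u/, so it spirantizes to the fricative [z]. /woatenlidulr/ → woasenlizulr.
Rule 3 (regressive voicing assimilation): no segment meets the environment; /woasenlizulr/ is unchanged.
Rule 4 (final cluster simplification): /r/ is the second consonant of a word-final cluster /lr/, so it deletes. /woasenlizulr/ → woasenlizul.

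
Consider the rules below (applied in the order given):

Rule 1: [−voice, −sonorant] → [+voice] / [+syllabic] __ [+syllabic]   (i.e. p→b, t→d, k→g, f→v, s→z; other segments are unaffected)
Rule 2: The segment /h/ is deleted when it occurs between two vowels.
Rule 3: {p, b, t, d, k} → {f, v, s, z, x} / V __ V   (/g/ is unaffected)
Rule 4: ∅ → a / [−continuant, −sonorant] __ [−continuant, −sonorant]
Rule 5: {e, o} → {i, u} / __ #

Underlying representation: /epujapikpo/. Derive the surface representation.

evujavikapu

Rule 1 (intervocalic voicing): /p/ is a voiceless obstruent between vowels /e/ and /u/, so it voices to [b]. /p/ is a voiceless obstruent between vowels /a/ and /i/, so it voices to [b]. /epujapikpo/ → ebujabikpo.
Rule 2 (intervocalic h-deletion): no segment meets the environment; /ebujabikpo/ is unchanged.
Rule 3 (intervocalic spirantization): /b/ is a stop between vowels /e/ and /u/, so it spirantizes to the fricative [v]. /b/ is a stop between vowels /a/ and /i/, so it spirantizes to the fricative [v]. /ebujabikpo/ → evujavikpo.
Rule 4 (stop-cluster a-epenthesis): /k/ and /p/ form a stop–stop cluster, so [a] is inserted between them. /evujavikpo/ → evujavikapo.
Rule 5 (final vowel raising): /o/ is a mid vowel in word-final position, so it raises to [u]. /evujavikapo/ → evujavikapu.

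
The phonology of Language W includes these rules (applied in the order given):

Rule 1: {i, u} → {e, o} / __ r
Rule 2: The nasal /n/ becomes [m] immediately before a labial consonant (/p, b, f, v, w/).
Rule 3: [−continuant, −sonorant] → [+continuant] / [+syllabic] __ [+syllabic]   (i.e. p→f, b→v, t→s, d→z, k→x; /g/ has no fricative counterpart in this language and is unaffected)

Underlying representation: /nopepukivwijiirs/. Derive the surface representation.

Rule 1 (pre-rhotic lowering): /i/ is a high vowel immediately before /r/, so it lowers to [e]. /nopepukivwijiirs/ → nopepukivwijiers.
Rule 2 (nasal place assimilation): no segment meets the environment; /nopepukivwijiers/ is unchanged.
Rule 3 (intervocalic spirantization): /p/ is a stop between vowels /o/ and /e/, so it spirantizes to the fricative [f]. /p/ is a stop between vowels /e/ and /u/, so it spirantizes to the fricative [f]. /k/ is a stop between vowels /u/ and /i/, so it spirantizes to the fricative [x]. /nopepukivwijiers/ → nofefuxivwijiers.

nofefuxivwijiers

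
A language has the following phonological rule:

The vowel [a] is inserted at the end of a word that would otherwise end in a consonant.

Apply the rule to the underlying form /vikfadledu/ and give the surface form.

vikfadledu

No segment of /vikfadledu/ meets the structural description of the rule, so the form surfaces unchanged.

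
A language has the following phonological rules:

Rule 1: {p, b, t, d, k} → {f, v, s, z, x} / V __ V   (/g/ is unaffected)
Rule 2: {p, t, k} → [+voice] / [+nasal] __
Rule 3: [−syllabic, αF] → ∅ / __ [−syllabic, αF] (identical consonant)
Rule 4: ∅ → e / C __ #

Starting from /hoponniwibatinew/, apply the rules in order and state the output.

Rule 1 (intervocalic spirantization): /p/ is a stop between vowels /o/ and /o/, so it spirantizes to the fricative [f]. /b/ is a stop between vowels /i/ and /a/, so it spirantizes to the fricative [v]. /t/ is a stop between vowels /a/ and /i/, so it spirantizes to the fricative [s]. /hoponniwibatinew/ → hofonniwivasinew.
Rule 2 (post-nasal voicing): no segment meets the environment; /hofonniwivasinew/ is unchanged.
Rule 3 (degemination): /nn/ is a geminate; the first /n/ deletes. /hofonniwivasinew/ → hofoniwivasinew.
Rule 4 (final e-epenthesis): the form ends in the consonant /w/, so [e] is inserted word-finally. /hofoniwivasinew/ → hofoniwivasinewe.

hofoniwivasinewe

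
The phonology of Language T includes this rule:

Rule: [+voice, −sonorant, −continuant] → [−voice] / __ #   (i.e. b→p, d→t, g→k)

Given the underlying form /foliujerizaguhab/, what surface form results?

foliujerizaguhap

Scanning /foliujerizaguhab/: /g/ at position 12 is not in the conditioning environment; /b/ is a voiced stop in word-final position, so it devoices to [p].
Result: [foliujerizaguhap].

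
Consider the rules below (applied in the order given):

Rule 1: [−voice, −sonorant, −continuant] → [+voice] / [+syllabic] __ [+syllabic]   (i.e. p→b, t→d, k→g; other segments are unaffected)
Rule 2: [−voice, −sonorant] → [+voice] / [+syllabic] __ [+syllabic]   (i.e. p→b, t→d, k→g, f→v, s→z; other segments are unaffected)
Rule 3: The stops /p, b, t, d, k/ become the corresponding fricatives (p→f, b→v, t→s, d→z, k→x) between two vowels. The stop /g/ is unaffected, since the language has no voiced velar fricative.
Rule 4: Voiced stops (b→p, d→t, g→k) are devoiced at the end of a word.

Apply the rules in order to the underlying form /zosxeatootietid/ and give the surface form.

Rule 1 (intervocalic voicing): /t/ is a voiceless stop between vowels /a/ and /o/, so it voices to [d]. /t/ is a voiceless stop between vowels /o/ and /i/, so it voices to [d]. /t/ is a voiceless stop between vowels /e/ and /i/, so it voices to [d]. /zosxeatootietid/ → zosxeadoodiedid.
Rule 2 (intervocalic voicing): no segment meets the environment; /zosxeadoodiedid/ is unchanged.
Rule 3 (intervocalic spirantization): /d/ is a stop between vowels /a/ and /o/, so it spirantizes to the fricative [z]. /d/ is a stop between vowels /o/ and /i/, so it spirantizes to the fricative [z]. /d/ is a stop between vowels /e/ and /i/, so it spirantizes to the fricative [z]. /zosxeadoodiedid/ → zosxeazooziezid.
Rule 4 (final devoicing): /d/ is a voiced stop in word-final position, so it devoices to [t]. /zosxeazooziezid/ → zosxeazooziezit.

zosxeazooziezit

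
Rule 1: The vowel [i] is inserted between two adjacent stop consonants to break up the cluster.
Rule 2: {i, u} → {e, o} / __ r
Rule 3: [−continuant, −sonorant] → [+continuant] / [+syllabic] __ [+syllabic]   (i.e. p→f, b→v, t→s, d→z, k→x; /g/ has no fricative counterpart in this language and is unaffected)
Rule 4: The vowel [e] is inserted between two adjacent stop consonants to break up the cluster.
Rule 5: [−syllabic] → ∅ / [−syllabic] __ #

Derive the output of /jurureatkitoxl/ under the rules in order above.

Rule 1 (stop-cluster i-epenthesis): /t/ and /k/ form a stop–stop cluster, so [i] is inserted between them. /jurureatkitoxl/ → jurureatikitoxl.
Rule 2 (pre-rhotic lowering): /u/ is a high vowel immediately before /r/, so it lowers to [o]. /u/ is a high vowel immediately before /r/, so it lowers to [o]. /jurureatikitoxl/ → jororeatikitoxl.
Rule 3 (intervocalic spirantization): /t/ is a stop between vowels /a/ and /i/, so it spirantizes to the fricative [s]. /k/ is a stop between vowels /i/ and /i/, so it spirantizes to the fricative [x]. /t/ is a stop between vowels /i/ and /o/, so it spirantizes to the fricative [s]. /jororeatikitoxl/ → jororeasixisoxl.
Rule 4 (stop-cluster e-epenthesis): no segment meets the environment; /jororeasixisoxl/ is unchanged.
Rule 5 (final cluster simplification): /l/ is the second consonant of a word-final cluster /xl/, so it deletes. /jororeasixisoxl/ → jororeasixisox.

jororeasixisox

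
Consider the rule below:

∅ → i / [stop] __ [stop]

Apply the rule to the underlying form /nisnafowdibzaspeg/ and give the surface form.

No segment of /nisnafowdibzaspeg/ meets the structural description of the rule, so the form surfaces unchanged.

nisnafowdibzaspeg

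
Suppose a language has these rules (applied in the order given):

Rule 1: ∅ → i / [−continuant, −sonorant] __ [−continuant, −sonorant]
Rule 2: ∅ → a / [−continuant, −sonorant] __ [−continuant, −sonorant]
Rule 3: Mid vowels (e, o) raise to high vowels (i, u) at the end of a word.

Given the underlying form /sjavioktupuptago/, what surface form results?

sjaviokitupupitagu

Rule 1 (stop-cluster i-epenthesis): /k/ and /t/ form a stop–stop cluster, so [i] is inserted between them. /p/ and /t/ form a stop–stop cluster, so [i] is inserted between them. /sjavioktupuptago/ → sjaviokitupupitago.
Rule 2 (stop-cluster a-epenthesis): no segment meets the environment; /sjaviokitupupitago/ is unchanged.
Rule 3 (final vowel raising): /o/ is a mid vowel in word-final position, so it raises to [u]. /sjaviokitupupitago/ → sjaviokitupupitagu.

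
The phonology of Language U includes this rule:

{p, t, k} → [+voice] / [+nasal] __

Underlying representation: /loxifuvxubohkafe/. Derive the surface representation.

No segment of /loxifuvxubohkafe/ meets the structural description of the rule, so the form surfaces unchanged.

loxifuvxubohkafe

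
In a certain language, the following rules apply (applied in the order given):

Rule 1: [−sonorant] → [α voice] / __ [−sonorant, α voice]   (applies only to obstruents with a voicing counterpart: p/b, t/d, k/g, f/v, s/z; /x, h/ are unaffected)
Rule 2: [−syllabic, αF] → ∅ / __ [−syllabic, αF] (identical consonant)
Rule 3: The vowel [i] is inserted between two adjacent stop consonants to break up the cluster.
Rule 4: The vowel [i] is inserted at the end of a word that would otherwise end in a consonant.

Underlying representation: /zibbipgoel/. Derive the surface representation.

Rule 1 (regressive voicing assimilation): /p/ precedes the voiced obstruent /g/, so it voices to [b] by assimilation. /zibbipgoel/ → zibbibgoel.
Rule 2 (degemination): /bb/ is a geminate; the first /b/ deletes. /zibbibgoel/ → zibibgoel.
Rule 3 (stop-cluster i-epenthesis): /b/ and /g/ form a stop–stop cluster, so [i] is inserted between them. /zibibgoel/ → zibibigoel.
Rule 4 (final i-epenthesis): the form ends in the consonant /l/, so [i] is inserted word-finally. /zibibigoel/ → zibibigoeli.

zibibigoeli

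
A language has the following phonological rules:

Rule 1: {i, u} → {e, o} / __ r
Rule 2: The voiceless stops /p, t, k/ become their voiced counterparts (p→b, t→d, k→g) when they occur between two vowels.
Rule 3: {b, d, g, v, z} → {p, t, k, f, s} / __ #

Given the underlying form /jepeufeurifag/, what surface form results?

jebeufeorifak

Rule 1 (pre-rhotic lowering): /u/ is a high vowel immediately before /r/, so it lowers to [o]. /jepeufeurifag/ → jepeufeorifag.
Rule 2 (intervocalic voicing): /p/ is a voiceless stop between vowels /e/ and /e/, so it voices to [b]. /jepeufeorifag/ → jebeufeorifag.
Rule 3 (final devoicing): /g/ is a voiced obstruent in word-final position, so it devoices to [k]. /jebeufeorifag/ → jebeufeorifak.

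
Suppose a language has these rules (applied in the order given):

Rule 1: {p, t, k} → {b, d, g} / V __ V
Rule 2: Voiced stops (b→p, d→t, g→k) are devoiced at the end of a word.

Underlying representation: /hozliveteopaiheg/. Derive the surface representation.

Rule 1 (intervocalic voicing): /t/ is a voiceless stop between vowels /e/ and /e/, so it voices to [d]. /p/ is a voiceless stop between vowels /o/ and /a/, so it voices to [b]. /hozliveteopaiheg/ → hozlivedeobaiheg.
Rule 2 (final devoicing): /g/ is a voiced stop in word-final position, so it devoices to [k]. /hozlivedeobaiheg/ → hozlivedeobaihek.

hozlivedeobaihek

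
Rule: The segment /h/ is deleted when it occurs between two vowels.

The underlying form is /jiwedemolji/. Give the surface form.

jiwedemolji

No segment of /jiwedemolji/ meets the structural description of the rule, so the form surfaces unchanged.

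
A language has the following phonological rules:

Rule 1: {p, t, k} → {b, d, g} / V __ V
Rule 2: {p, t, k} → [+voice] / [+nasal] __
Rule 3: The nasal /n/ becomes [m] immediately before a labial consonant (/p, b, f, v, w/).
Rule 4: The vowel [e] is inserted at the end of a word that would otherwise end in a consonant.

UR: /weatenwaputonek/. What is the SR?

weademwabudoneke

Rule 1 (intervocalic voicing): /t/ is a voiceless stop between vowels /a/ and /e/, so it voices to [d]. /p/ is a voiceless stop between vowels /a/ and /u/, so it voices to [b]. /t/ is a voiceless stop between vowels /u/ and /o/, so it voices to [d]. /weatenwaputonek/ → weadenwabudonek.
Rule 2 (post-nasal voicing): no segment meets the environment; /weadenwabudonek/ is unchanged.
Rule 3 (nasal place assimilation): /n/ precedes the labial consonant /w/, so it assimilates in place to [m]. /weadenwabudonek/ → weademwabudonek.
Rule 4 (final e-epenthesis): the form ends in the consonant /k/, so [e] is inserted word-finally. /weademwabudonek/ → weademwabudoneke.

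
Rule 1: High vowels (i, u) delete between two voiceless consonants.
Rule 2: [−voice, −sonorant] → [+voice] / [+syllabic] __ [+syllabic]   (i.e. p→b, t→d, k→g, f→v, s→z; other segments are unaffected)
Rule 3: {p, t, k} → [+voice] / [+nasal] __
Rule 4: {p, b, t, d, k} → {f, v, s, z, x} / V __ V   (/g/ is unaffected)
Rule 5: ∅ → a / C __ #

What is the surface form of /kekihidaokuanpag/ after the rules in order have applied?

kekhizaoguanbaga

Rule 1 (high vowel syncope): /i/ is a high vowel flanked by voiceless consonants /k/ and /h/, so it deletes. /kekihidaokuanpag/ → kekhidaokuanpag.
Rule 2 (intervocalic voicing): /k/ is a voiceless obstruent between vowels /o/ and /u/, so it voices to [g]. /kekhidaokuanpag/ → kekhidaoguanpag.
Rule 3 (post-nasal voicing): /p/ is a voiceless stop immediately after the nasal /n/, so it voices to [b]. /kekhidaoguanpag/ → kekhidaoguanbag.
Rule 4 (intervocalic spirantization): /d/ is a stop between vowels /i/ and /a/, so it spirantizes to the fricative [z]. /kekhidaoguanbag/ → kekhizaoguanbag.
Rule 5 (final a-epenthesis): the form ends in the consonant /g/, so [a] is inserted word-finally. /kekhizaoguanbag/ → kekhizaoguanbaga.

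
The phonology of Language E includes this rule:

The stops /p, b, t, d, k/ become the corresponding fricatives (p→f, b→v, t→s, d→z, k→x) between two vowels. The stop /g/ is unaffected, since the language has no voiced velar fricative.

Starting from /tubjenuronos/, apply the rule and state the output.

tubjenuronos

No segment of /tubjenuronos/ meets the structural description of the rule, so the form surfaces unchanged.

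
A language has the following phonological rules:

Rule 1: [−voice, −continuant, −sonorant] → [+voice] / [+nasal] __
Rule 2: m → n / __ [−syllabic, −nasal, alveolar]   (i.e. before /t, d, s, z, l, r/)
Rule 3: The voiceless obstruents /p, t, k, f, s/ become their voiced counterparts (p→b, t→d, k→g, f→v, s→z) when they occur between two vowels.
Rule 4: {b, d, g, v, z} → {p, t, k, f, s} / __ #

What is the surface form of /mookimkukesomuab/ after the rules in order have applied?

moogimgugezomuap

Rule 1 (post-nasal voicing): /k/ is a voiceless stop immediately after the nasal /m/, so it voices to [g]. /mookimkukesomuab/ → mookimgukesomuab.
Rule 2 (nasal place assimilation): no segment meets the environment; /mookimgukesomuab/ is unchanged.
Rule 3 (intervocalic voicing): /k/ is a voiceless obstruent between vowels /o/ and /i/, so it voices to [g]. /k/ is a voiceless obstruent between vowels /u/ and /e/, so it voices to [g]. /s/ is a voiceless obstruent between vowels /e/ and /o/, so it voices to [z]. /mookimgukesomuab/ → moogimgugezomuab.
Rule 4 (final devoicing): /b/ is a voiced obstruent in word-final position, so it devoices to [p]. /moogimgugezomuab/ → moogimgugezomuap.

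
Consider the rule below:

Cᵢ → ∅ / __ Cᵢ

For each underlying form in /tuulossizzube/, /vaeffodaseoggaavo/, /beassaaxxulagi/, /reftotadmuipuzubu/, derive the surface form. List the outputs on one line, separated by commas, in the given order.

tuulosizube, vaefodaseogaavo, beasaaxulagi, reftotadmuipuzubu

/tuulossizzube/: /ss/ is a geminate; the first /s/ deletes. /zz/ is a geminate; the first /z/ deletes. → [tuulosizube].
/vaeffodaseoggaavo/: /ff/ is a geminate; the first /f/ deletes. /gg/ is a geminate; the first /g/ deletes. → [vaefodaseogaavo].
/beassaaxxulagi/: /ss/ is a geminate; the first /s/ deletes. /xx/ is a geminate; the first /x/ deletes. → [beasaaxulagi].
/reftotadmuipuzubu/: the rule's environment is not met; surfaces unchanged as [reftotadmuipuzubu].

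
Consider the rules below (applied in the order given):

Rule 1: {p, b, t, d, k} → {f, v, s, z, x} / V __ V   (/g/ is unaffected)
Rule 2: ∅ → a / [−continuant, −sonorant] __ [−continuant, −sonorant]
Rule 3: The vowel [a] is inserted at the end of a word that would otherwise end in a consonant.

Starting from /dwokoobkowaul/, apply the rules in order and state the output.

dwoxoobakowaula

Rule 1 (intervocalic spirantization): /k/ is a stop between vowels /o/ and /o/, so it spirantizes to the fricative [x]. /dwokoobkowaul/ → dwoxoobkowaul.
Rule 2 (stop-cluster a-epenthesis): /b/ and /k/ form a stop–stop cluster, so [a] is inserted between them. /dwoxoobkowaul/ → dwoxoobakowaul.
Rule 3 (final a-epenthesis): the form ends in the consonant /l/, so [a] is inserted word-finally. /dwoxoobakowaul/ → dwoxoobakowaula.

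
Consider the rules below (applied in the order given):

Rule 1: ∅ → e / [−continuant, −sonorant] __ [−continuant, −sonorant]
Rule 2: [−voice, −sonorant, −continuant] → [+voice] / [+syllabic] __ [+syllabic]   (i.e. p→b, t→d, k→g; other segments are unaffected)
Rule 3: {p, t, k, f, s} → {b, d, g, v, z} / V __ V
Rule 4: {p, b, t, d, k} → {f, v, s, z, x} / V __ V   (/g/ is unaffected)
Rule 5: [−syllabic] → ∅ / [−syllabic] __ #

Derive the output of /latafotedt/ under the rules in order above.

lazavozezet

Rule 1 (stop-cluster e-epenthesis): /d/ and /t/ form a stop–stop cluster, so [e] is inserted between them. /latafotedt/ → latafotedet.
Rule 2 (intervocalic voicing): /t/ is a voiceless stop between vowels /a/ and /a/, so it voices to [d]. /t/ is a voiceless stop between vowels /o/ and /e/, so it voices to [d]. /latafotedet/ → ladafodedet.
Rule 3 (intervocalic voicing): /f/ is a voiceless obstruent between vowels /a/ and /o/, so it voices to [v]. /ladafodedet/ → ladavodedet.
Rule 4 (intervocalic spirantization): /d/ is a stop between vowels /a/ and /a/, so it spirantizes to the fricative [z]. /d/ is a stop between vowels /o/ and /e/, so it spirantizes to the fricative [z]. /d/ is a stop between vowels /e/ and /e/, so it spirantizes to the fricative [z]. /ladavodedet/ → lazavozezet.
Rule 5 (final cluster simplification): no segment meets the environment; /lazavozezet/ is unchanged.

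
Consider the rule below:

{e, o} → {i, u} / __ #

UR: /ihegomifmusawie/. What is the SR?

ihegomifmusawii

Scanning /ihegomifmusawie/: /e/ at position 3 is not in the conditioning environment; /o/ at position 5 is not in the conditioning environment; /e/ is a mid vowel in word-final position, so it raises to [i].
Result: [ihegomifmusawii].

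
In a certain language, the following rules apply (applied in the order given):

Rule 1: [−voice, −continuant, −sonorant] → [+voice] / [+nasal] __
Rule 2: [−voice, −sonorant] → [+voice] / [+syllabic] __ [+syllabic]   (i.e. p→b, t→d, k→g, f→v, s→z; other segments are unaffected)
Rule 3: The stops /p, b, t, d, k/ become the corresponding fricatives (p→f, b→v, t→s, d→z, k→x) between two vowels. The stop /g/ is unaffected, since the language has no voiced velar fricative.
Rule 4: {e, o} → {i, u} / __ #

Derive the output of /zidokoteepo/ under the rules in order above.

zizogozeevu

Rule 1 (post-nasal voicing): no segment meets the environment; /zidokoteepo/ is unchanged.
Rule 2 (intervocalic voicing): /k/ is a voiceless obstruent between vowels /o/ and /o/, so it voices to [g]. /t/ is a voiceless obstruent between vowels /o/ and /e/, so it voices to [d]. /p/ is a voiceless obstruent between vowels /e/ and /o/, so it voices to [b]. /zidokoteepo/ → zidogodeebo.
Rule 3 (intervocalic spirantization): /d/ is a stop between vowels /i/ and /o/, so it spirantizes to the fricative [z]. /d/ is a stop between vowels /o/ and /e/, so it spirantizes to the fricative [z]. /b/ is a stop between vowels /e/ and /o/, so it spirantizes to the fricative [v]. /zidogodeebo/ → zizogozeevo.
Rule 4 (final vowel raising): /o/ is a mid vowel in word-final position, so it raises to [u]. /zizogozeevo/ → zizogozeevu.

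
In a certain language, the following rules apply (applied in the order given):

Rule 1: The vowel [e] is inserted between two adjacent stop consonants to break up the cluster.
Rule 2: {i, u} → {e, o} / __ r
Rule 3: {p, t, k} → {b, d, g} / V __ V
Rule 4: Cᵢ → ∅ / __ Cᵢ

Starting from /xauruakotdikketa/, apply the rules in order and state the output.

Rule 1 (stop-cluster e-epenthesis): /t/ and /d/ form a stop–stop cluster, so [e] is inserted between them. /k/ and /k/ form a stop–stop cluster, so [e] is inserted between them. /xauruakotdikketa/ → xauruakotedikeketa.
Rule 2 (pre-rhotic lowering): /u/ is a high vowel immediately before /r/, so it lowers to [o]. /xauruakotedikeketa/ → xaoruakotedikeketa.
Rule 3 (intervocalic voicing): /k/ is a voiceless stop between vowels /a/ and /o/, so it voices to [g]. /t/ is a voiceless stop between vowels /o/ and /e/, so it voices to [d]. /k/ is a voiceless stop between vowels /i/ and /e/, so it voices to [g]. /k/ is a voiceless stop between vowels /e/ and /e/, so it voices to [g]. /t/ is a voiceless stop between vowels /e/ and /a/, so it voices to [d]. /xaoruakotedikeketa/ → xaoruagodedigegeda.
Rule 4 (degemination): no segment meets the environment; /xaoruagodedigegeda/ is unchanged.

xaoruagodedigegeda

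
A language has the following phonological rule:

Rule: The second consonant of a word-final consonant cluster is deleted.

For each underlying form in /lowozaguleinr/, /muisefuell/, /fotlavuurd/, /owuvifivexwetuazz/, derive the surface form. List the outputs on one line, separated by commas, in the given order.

/lowozaguleinr/: /r/ is the second consonant of a word-final cluster /nr/, so it deletes. → [lowozagulein].
/muisefuell/: /l/ is the second consonant of a word-final cluster /ll/, so it deletes. → [muisefuel].
/fotlavuurd/: /d/ is the second consonant of a word-final cluster /rd/, so it deletes. → [fotlavuur].
/owuvifivexwetuazz/: /z/ is the second consonant of a word-final cluster /zz/, so it deletes. → [owuvifivexwetuaz].

lowozagulein, muisefuel, fotlavuur, owuvifivexwetuaz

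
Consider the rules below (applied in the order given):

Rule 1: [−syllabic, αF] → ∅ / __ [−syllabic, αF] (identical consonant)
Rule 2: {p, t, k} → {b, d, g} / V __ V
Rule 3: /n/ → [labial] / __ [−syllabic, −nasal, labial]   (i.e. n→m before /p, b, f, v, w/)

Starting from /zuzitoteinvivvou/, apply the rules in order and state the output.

zuzidodeimvivou

Rule 1 (degemination): /vv/ is a geminate; the first /v/ deletes. /zuzitoteinvivvou/ → zuzitoteinvivou.
Rule 2 (intervocalic voicing): /t/ is a voiceless stop between vowels /i/ and /o/, so it voices to [d]. /t/ is a voiceless stop between vowels /o/ and /e/, so it voices to [d]. /zuzitoteinvivou/ → zuzidodeinvivou.
Rule 3 (nasal place assimilation): /n/ precedes the labial consonant /v/, so it assimilates in place to [m]. /zuzidodeinvivou/ → zuzidodeimvivou.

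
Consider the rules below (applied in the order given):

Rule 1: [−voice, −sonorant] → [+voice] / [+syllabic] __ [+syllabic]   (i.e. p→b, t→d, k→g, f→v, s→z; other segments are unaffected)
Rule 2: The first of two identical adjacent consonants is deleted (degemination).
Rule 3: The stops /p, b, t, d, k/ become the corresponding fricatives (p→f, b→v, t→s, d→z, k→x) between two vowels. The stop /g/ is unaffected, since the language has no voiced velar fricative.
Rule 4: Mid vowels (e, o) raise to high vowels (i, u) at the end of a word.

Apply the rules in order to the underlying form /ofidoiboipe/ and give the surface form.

Rule 1 (intervocalic voicing): /f/ is a voiceless obstruent between vowels /o/ and /i/, so it voices to [v]. /p/ is a voiceless obstruent between vowels /i/ and /e/, so it voices to [b]. /ofidoiboipe/ → ovidoiboibe.
Rule 2 (degemination): no segment meets the environment; /ovidoiboibe/ is unchanged.
Rule 3 (intervocalic spirantization): /d/ is a stop between vowels /i/ and /o/, so it spirantizes to the fricative [z]. /b/ is a stop between vowels /i/ and /o/, so it spirantizes to the fricative [v]. /b/ is a stop between vowels /i/ and /e/, so it spirantizes to the fricative [v]. /ovidoiboibe/ → ovizoivoive.
Rule 4 (final vowel raising): /e/ is a mid vowel in word-final position, so it raises to [i]. /ovizoivoive/ → ovizoivoivi.

ovizoivoivi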